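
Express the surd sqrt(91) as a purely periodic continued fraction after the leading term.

[9; (1, 1, 5, 1, 5, 1, 1, 18)]

Write x_i = (sqrt(91) + m_i)/d_i with (m_0, d_0) = (0, 1). a_0 = floor(sqrt(91)) = 9, since 9^2 = 81 <= 91 < 100 = 10^2.
Iterate m_{i+1} = d_i*a_i - m_i, d_{i+1} = (91 - m_{i+1}^2)/d_i, a_{i+1} = floor((a_0 + m_{i+1})/d_{i+1}):
  m_1 = 1*9 - 0 = 9, d_1 = (91 - 9^2)/1 = 10/1 = 10, a_1 = floor((9 + 9)/10) = 1.
  m_2 = 10*1 - 9 = 1, d_2 = (91 - 1^2)/10 = 90/10 = 9, a_2 = floor((9 + 1)/9) = 1.
  m_3 = 9*1 - 1 = 8, d_3 = (91 - 8^2)/9 = 27/9 = 3, a_3 = floor((9 + 8)/3) = 5.
  m_4 = 3*5 - 8 = 7, d_4 = (91 - 7^2)/3 = 42/3 = 14, a_4 = floor((9 + 7)/14) = 1.
  m_5 = 14*1 - 7 = 7, d_5 = (91 - 7^2)/14 = 42/14 = 3, a_5 = floor((9 + 7)/3) = 5.
  m_6 = 3*5 - 7 = 8, d_6 = (91 - 8^2)/3 = 27/3 = 9, a_6 = floor((9 + 8)/9) = 1.
  m_7 = 9*1 - 8 = 1, d_7 = (91 - 1^2)/9 = 90/9 = 10, a_7 = floor((9 + 1)/10) = 1.
  m_8 = 10*1 - 1 = 9, d_8 = (91 - 9^2)/10 = 10/10 = 1, a_8 = floor((9 + 9)/1) = 18.
  m_9 = 1*18 - 9 = 9, d_9 = (91 - 9^2)/1 = 10/1 = 10: (m_9, d_9) = (m_1, d_1) = (9, 10), so from here the quotients repeat a_1, ..., a_8; the period length is 8.
Hence the expansion of sqrt(91) is a_0 = 9 followed by the repeating block 1, 1, 5, 1, 5, 1, 1, 18 (period 8).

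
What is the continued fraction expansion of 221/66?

Run the Euclidean algorithm on 221 and 66; the successive quotients are the partial quotients a_0, a_1, ... (each step inverts the fractional part left over by the previous one):
  221 = 3*66 + 23, so a_0 = 3.
  66 = 2*23 + 20, so a_1 = 2.
  23 = 1*20 + 3, so a_2 = 1.
  20 = 6*3 + 2, so a_3 = 6.
  3 = 1*2 + 1, so a_4 = 1.
  2 = 2*1 + 0, so a_5 = 2.
The remainder reaches 0 after 6 divisions, so the expansion has 6 partial quotients, read off in order.

[3; 2, 1, 6, 1, 2]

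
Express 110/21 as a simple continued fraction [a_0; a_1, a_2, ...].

Run the Euclidean algorithm on 110 and 21; the successive quotients are the partial quotients a_0, a_1, ... (each step inverts the fractional part left over by the previous one):
  110 = 5*21 + 5, so a_0 = 5.
  21 = 4*5 + 1, so a_1 = 4.
  5 = 5*1 + 0, so a_2 = 5.
The remainder reaches 0 after 3 divisions, so the expansion has 3 partial quotients, read off in order.

[5; 4, 5]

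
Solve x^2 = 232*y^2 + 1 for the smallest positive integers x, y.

(x, y) = (19603, 1287)

First expand sqrt(232) as a continued fraction. With x_i = (sqrt(232) + m_i)/d_i and (m_0, d_0) = (0, 1): a_0 = floor(sqrt(232)) = 15, since 15^2 = 225 <= 232 < 256 = 16^2.
Iterate m_{i+1} = d_i*a_i - m_i, d_{i+1} = (232 - m_{i+1}^2)/d_i, a_{i+1} = floor((a_0 + m_{i+1})/d_{i+1}):
  m_1 = 1*15 - 0 = 15, d_1 = (232 - 15^2)/1 = 7/1 = 7, a_1 = floor((15 + 15)/7) = 4.
  m_2 = 7*4 - 15 = 13, d_2 = (232 - 13^2)/7 = 63/7 = 9, a_2 = floor((15 + 13)/9) = 3.
  m_3 = 9*3 - 13 = 14, d_3 = (232 - 14^2)/9 = 36/9 = 4, a_3 = floor((15 + 14)/4) = 7.
  m_4 = 4*7 - 14 = 14, d_4 = (232 - 14^2)/4 = 36/4 = 9, a_4 = floor((15 + 14)/9) = 3.
  m_5 = 9*3 - 14 = 13, d_5 = (232 - 13^2)/9 = 63/9 = 7, a_5 = floor((15 + 13)/7) = 4.
  m_6 = 7*4 - 13 = 15, d_6 = (232 - 15^2)/7 = 7/7 = 1, a_6 = floor((15 + 15)/1) = 30.
  m_7 = 1*30 - 15 = 15, d_7 = (232 - 15^2)/1 = 7/1 = 7: (m_7, d_7) = (m_1, d_1) = (15, 7), so from here the quotients repeat a_1, ..., a_6; the period length is 6.
So sqrt(232) = [15; (4, 3, 7, 3, 4, 30)] with period length k = 6.
k is even, so the fundamental solution of x^2 - 232y^2 = 1 is (p_{k-1}, q_{k-1}) = (p_5, q_5); compute convergents through index 5.
Convergents (p_i = a_i*p_{i-1} + p_{i-2}, q_i = a_i*q_{i-1} + q_{i-2} with p_{-2}=0, p_{-1}=1, q_{-2}=1, q_{-1}=0):
  i=0: a_0=15, p_0 = 15*1 + 0 = 15, q_0 = 15*0 + 1 = 1.
  i=1: a_1=4, p_1 = 4*15 + 1 = 61, q_1 = 4*1 + 0 = 4.
  i=2: a_2=3, p_2 = 3*61 + 15 = 198, q_2 = 3*4 + 1 = 13.
  i=3: a_3=7, p_3 = 7*198 + 61 = 1447, q_3 = 7*13 + 4 = 95.
  i=4: a_4=3, p_4 = 3*1447 + 198 = 4539, q_4 = 3*95 + 13 = 298.
  i=5: a_5=4, p_5 = 4*4539 + 1447 = 19603, q_5 = 4*298 + 95 = 1287.
Check: 19603^2 - 232*1287^2 = 384277609 - 384277608 = 1, so (x, y) = (19603, 1287) solves the equation, and by the theorem it is the least positive solution.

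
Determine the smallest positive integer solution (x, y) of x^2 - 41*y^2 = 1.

(x, y) = (2049, 320)

First expand sqrt(41) as a continued fraction. With x_i = (sqrt(41) + m_i)/d_i and (m_0, d_0) = (0, 1): a_0 = floor(sqrt(41)) = 6, since 6^2 = 36 <= 41 < 49 = 7^2.
Iterate m_{i+1} = d_i*a_i - m_i, d_{i+1} = (41 - m_{i+1}^2)/d_i, a_{i+1} = floor((a_0 + m_{i+1})/d_{i+1}):
  m_1 = 1*6 - 0 = 6, d_1 = (41 - 6^2)/1 = 5/1 = 5, a_1 = floor((6 + 6)/5) = 2.
  m_2 = 5*2 - 6 = 4, d_2 = (41 - 4^2)/5 = 25/5 = 5, a_2 = floor((6 + 4)/5) = 2.
  m_3 = 5*2 - 4 = 6, d_3 = (41 - 6^2)/5 = 5/5 = 1, a_3 = floor((6 + 6)/1) = 12.
  m_4 = 1*12 - 6 = 6, d_4 = (41 - 6^2)/1 = 5/1 = 5: (m_4, d_4) = (m_1, d_1) = (6, 5), so from here the quotients repeat a_1, ..., a_3; the period length is 3.
So sqrt(41) = [6; (2, 2, 12)] with period length k = 3.
k is odd, so (p_{k-1}, q_{k-1}) only solves x^2 - 41y^2 = -1 and the fundamental solution of x^2 - 41y^2 = 1 is (p_{2k-1}, q_{2k-1}) = (p_5, q_5); compute convergents through index 5, running through the period twice.
Convergents (p_i = a_i*p_{i-1} + p_{i-2}, q_i = a_i*q_{i-1} + q_{i-2} with p_{-2}=0, p_{-1}=1, q_{-2}=1, q_{-1}=0):
  i=0: a_0=6, p_0 = 6*1 + 0 = 6, q_0 = 6*0 + 1 = 1.
  i=1: a_1=2, p_1 = 2*6 + 1 = 13, q_1 = 2*1 + 0 = 2.
  i=2: a_2=2, p_2 = 2*13 + 6 = 32, q_2 = 2*2 + 1 = 5.
  i=3: a_3=12, p_3 = 12*32 + 13 = 397, q_3 = 12*5 + 2 = 62.
  i=4: a_4=2, p_4 = 2*397 + 32 = 826, q_4 = 2*62 + 5 = 129.
  i=5: a_5=2, p_5 = 2*826 + 397 = 2049, q_5 = 2*129 + 62 = 320.
Indeed p_2^2 - 41*q_2^2 = 1024 - 1025 = -1, not +1.
Check: 2049^2 - 41*320^2 = 4198401 - 4198400 = 1, so (x, y) = (2049, 320) solves the equation, and by the theorem it is the least positive solution.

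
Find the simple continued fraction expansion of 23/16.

[1; 2, 3, 2]

Run the Euclidean algorithm on 23 and 16; the successive quotients are the partial quotients a_0, a_1, ... (each step inverts the fractional part left over by the previous one):
  23 = 1*16 + 7, so a_0 = 1.
  16 = 2*7 + 2, so a_1 = 2.
  7 = 3*2 + 1, so a_2 = 3.
  2 = 2*1 + 0, so a_3 = 2.
The remainder reaches 0 after 4 divisions, so the expansion has 4 partial quotients, read off in order.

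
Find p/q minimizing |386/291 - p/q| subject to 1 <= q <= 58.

65/49

Expand x = 386/291 as a continued fraction with the Euclidean algorithm:
  386 = 1*291 + 95, so a_0 = 1.
  291 = 3*95 + 6, so a_1 = 3.
  95 = 15*6 + 5, so a_2 = 15.
  6 = 1*5 + 1, so a_3 = 1.
  5 = 5*1 + 0, so a_4 = 5.
so x = [1; 3, 15, 1, 5].
Convergents (p_i = a_i*p_{i-1} + p_{i-2}, q_i = a_i*q_{i-1} + q_{i-2} with p_{-2}=0, p_{-1}=1, q_{-2}=1, q_{-1}=0), until the denominator exceeds 58:
  i=0: a_0=1, p_0 = 1*1 + 0 = 1, q_0 = 1*0 + 1 = 1.
  i=1: a_1=3, p_1 = 3*1 + 1 = 4, q_1 = 3*1 + 0 = 3.
  i=2: a_2=15, p_2 = 15*4 + 1 = 61, q_2 = 15*3 + 1 = 46.
  i=3: a_3=1, p_3 = 1*61 + 4 = 65, q_3 = 1*46 + 3 = 49.
  i=4: a_4=5, p_4 = 5*65 + 61 = 386, q_4 = 5*49 + 46 = 291.
q_4 = 291 > 58, so the last convergent with denominator <= 58 is p_3/q_3 = 65/49.
The closest fraction with denominator <= 58 is either p_3/q_3 or the intermediate fraction (k*p_3 + p_2)/(k*q_3 + q_2) with the largest k >= 1 whose denominator stays <= 58; these approach x as k grows, and every other convergent or intermediate fraction in range is farther away.
Largest k: floor((58 - q_2)/q_3) = floor((58 - 46)/49) = 0.
Since k = 0, no intermediate fraction beyond p_3/q_3 has denominator <= 58, so the convergent 65/49 is the closest (its error is |386*49 - 65*291|/(291*49) = 1/14259).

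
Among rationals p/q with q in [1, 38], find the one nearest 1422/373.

Expand x = 1422/373 as a continued fraction with the Euclidean algorithm:
  1422 = 3*373 + 303, so a_0 = 3.
  373 = 1*303 + 70, so a_1 = 1.
  303 = 4*70 + 23, so a_2 = 4.
  70 = 3*23 + 1, so a_3 = 3.
  23 = 23*1 + 0, so a_4 = 23.
so x = [3; 1, 4, 3, 23].
Convergents (p_i = a_i*p_{i-1} + p_{i-2}, q_i = a_i*q_{i-1} + q_{i-2} with p_{-2}=0, p_{-1}=1, q_{-2}=1, q_{-1}=0), until the denominator exceeds 38:
  i=0: a_0=3, p_0 = 3*1 + 0 = 3, q_0 = 3*0 + 1 = 1.
  i=1: a_1=1, p_1 = 1*3 + 1 = 4, q_1 = 1*1 + 0 = 1.
  i=2: a_2=4, p_2 = 4*4 + 3 = 19, q_2 = 4*1 + 1 = 5.
  i=3: a_3=3, p_3 = 3*19 + 4 = 61, q_3 = 3*5 + 1 = 16.
  i=4: a_4=23, p_4 = 23*61 + 19 = 1422, q_4 = 23*16 + 5 = 373.
q_4 = 373 > 38, so the last convergent with denominator <= 38 is p_3/q_3 = 61/16.
The closest fraction with denominator <= 38 is either p_3/q_3 or the intermediate fraction (k*p_3 + p_2)/(k*q_3 + q_2) with the largest k >= 1 whose denominator stays <= 38; these approach x as k grows, and every other convergent or intermediate fraction in range is farther away.
Largest k: floor((38 - q_2)/q_3) = floor((38 - 5)/16) = 2.
That gives (2*61 + 19)/(2*16 + 5) = 141/37.
Compare the errors: |x - 61/16| = |1422*16 - 61*373|/(373*16) = 1/5968, and |x - 141/37| = |1422*37 - 141*373|/(373*37) = 21/13801.
Cross-multiplying, 1*13801 = 13801 < 125328 = 21*5968, so 1/5968 is smaller: the convergent 61/16 is closer to x than 141/37.

61/16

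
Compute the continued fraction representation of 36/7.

Run the Euclidean algorithm on 36 and 7; the successive quotients are the partial quotients a_0, a_1, ... (each step inverts the fractional part left over by the previous one):
  36 = 5*7 + 1, so a_0 = 5.
  7 = 7*1 + 0, so a_1 = 7.
The remainder reaches 0 after 2 divisions, so the expansion has 2 partial quotients, read off in order.

[5; 7]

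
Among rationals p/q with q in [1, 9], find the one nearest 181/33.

11/2

Expand x = 181/33 as a continued fraction with the Euclidean algorithm:
  181 = 5*33 + 16, so a_0 = 5.
  33 = 2*16 + 1, so a_1 = 2.
  16 = 16*1 + 0, so a_2 = 16.
so x = [5; 2, 16].
Convergents (p_i = a_i*p_{i-1} + p_{i-2}, q_i = a_i*q_{i-1} + q_{i-2} with p_{-2}=0, p_{-1}=1, q_{-2}=1, q_{-1}=0), until the denominator exceeds 9:
  i=0: a_0=5, p_0 = 5*1 + 0 = 5, q_0 = 5*0 + 1 = 1.
  i=1: a_1=2, p_1 = 2*5 + 1 = 11, q_1 = 2*1 + 0 = 2.
  i=2: a_2=16, p_2 = 16*11 + 5 = 181, q_2 = 16*2 + 1 = 33.
q_2 = 33 > 9, so the last convergent with denominator <= 9 is p_1/q_1 = 11/2.
The closest fraction with denominator <= 9 is either p_1/q_1 or the intermediate fraction (k*p_1 + p_0)/(k*q_1 + q_0) with the largest k >= 1 whose denominator stays <= 9; these approach x as k grows, and every other convergent or intermediate fraction in range is farther away.
Largest k: floor((9 - q_0)/q_1) = floor((9 - 1)/2) = 4.
That gives (4*11 + 5)/(4*2 + 1) = 49/9.
Compare the errors: |x - 11/2| = |181*2 - 11*33|/(33*2) = 1/66, and |x - 49/9| = |181*9 - 49*33|/(33*9) = 12/297.
Cross-multiplying, 1*297 = 297 < 792 = 12*66, so 1/66 is smaller: the convergent 11/2 is closer to x than 49/9.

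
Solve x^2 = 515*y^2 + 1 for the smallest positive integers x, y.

First expand sqrt(515) as a continued fraction. With x_i = (sqrt(515) + m_i)/d_i and (m_0, d_0) = (0, 1): a_0 = floor(sqrt(515)) = 22, since 22^2 = 484 <= 515 < 529 = 23^2.
Iterate m_{i+1} = d_i*a_i - m_i, d_{i+1} = (515 - m_{i+1}^2)/d_i, a_{i+1} = floor((a_0 + m_{i+1})/d_{i+1}):
  m_1 = 1*22 - 0 = 22, d_1 = (515 - 22^2)/1 = 31/1 = 31, a_1 = floor((22 + 22)/31) = 1.
  m_2 = 31*1 - 22 = 9, d_2 = (515 - 9^2)/31 = 434/31 = 14, a_2 = floor((22 + 9)/14) = 2.
  m_3 = 14*2 - 9 = 19, d_3 = (515 - 19^2)/14 = 154/14 = 11, a_3 = floor((22 + 19)/11) = 3.
  m_4 = 11*3 - 19 = 14, d_4 = (515 - 14^2)/11 = 319/11 = 29, a_4 = floor((22 + 14)/29) = 1.
  m_5 = 29*1 - 14 = 15, d_5 = (515 - 15^2)/29 = 290/29 = 10, a_5 = floor((22 + 15)/10) = 3.
  m_6 = 10*3 - 15 = 15, d_6 = (515 - 15^2)/10 = 290/10 = 29, a_6 = floor((22 + 15)/29) = 1.
  m_7 = 29*1 - 15 = 14, d_7 = (515 - 14^2)/29 = 319/29 = 11, a_7 = floor((22 + 14)/11) = 3.
  m_8 = 11*3 - 14 = 19, d_8 = (515 - 19^2)/11 = 154/11 = 14, a_8 = floor((22 + 19)/14) = 2.
  m_9 = 14*2 - 19 = 9, d_9 = (515 - 9^2)/14 = 434/14 = 31, a_9 = floor((22 + 9)/31) = 1.
  m_10 = 31*1 - 9 = 22, d_10 = (515 - 22^2)/31 = 31/31 = 1, a_10 = floor((22 + 22)/1) = 44.
  m_11 = 1*44 - 22 = 22, d_11 = (515 - 22^2)/1 = 31/1 = 31: (m_11, d_11) = (m_1, d_1) = (22, 31), so from here the quotients repeat a_1, ..., a_10; the period length is 10.
So sqrt(515) = [22; (1, 2, 3, 1, 3, 1, 3, 2, 1, 44)] with period length k = 10.
k is even, so the fundamental solution of x^2 - 515y^2 = 1 is (p_{k-1}, q_{k-1}) = (p_9, q_9); compute convergents through index 9.
Convergents (p_i = a_i*p_{i-1} + p_{i-2}, q_i = a_i*q_{i-1} + q_{i-2} with p_{-2}=0, p_{-1}=1, q_{-2}=1, q_{-1}=0):
  i=0: a_0=22, p_0 = 22*1 + 0 = 22, q_0 = 22*0 + 1 = 1.
  i=1: a_1=1, p_1 = 1*22 + 1 = 23, q_1 = 1*1 + 0 = 1.
  i=2: a_2=2, p_2 = 2*23 + 22 = 68, q_2 = 2*1 + 1 = 3.
  i=3: a_3=3, p_3 = 3*68 + 23 = 227, q_3 = 3*3 + 1 = 10.
  i=4: a_4=1, p_4 = 1*227 + 68 = 295, q_4 = 1*10 + 3 = 13.
  i=5: a_5=3, p_5 = 3*295 + 227 = 1112, q_5 = 3*13 + 10 = 49.
  i=6: a_6=1, p_6 = 1*1112 + 295 = 1407, q_6 = 1*49 + 13 = 62.
  i=7: a_7=3, p_7 = 3*1407 + 1112 = 5333, q_7 = 3*62 + 49 = 235.
  i=8: a_8=2, p_8 = 2*5333 + 1407 = 12073, q_8 = 2*235 + 62 = 532.
  i=9: a_9=1, p_9 = 1*12073 + 5333 = 17406, q_9 = 1*532 + 235 = 767.
Check: 17406^2 - 515*767^2 = 302968836 - 302968835 = 1, so (x, y) = (17406, 767) solves the equation, and by the theorem it is the least positive solution.

(x, y) = (17406, 767)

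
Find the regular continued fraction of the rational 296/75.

Run the Euclidean algorithm on 296 and 75; the successive quotients are the partial quotients a_0, a_1, ... (each step inverts the fractional part left over by the previous one):
  296 = 3*75 + 71, so a_0 = 3.
  75 = 1*71 + 4, so a_1 = 1.
  71 = 17*4 + 3, so a_2 = 17.
  4 = 1*3 + 1, so a_3 = 1.
  3 = 3*1 + 0, so a_4 = 3.
The remainder reaches 0 after 5 divisions, so the expansion has 5 partial quotients, read off in order.

[3; 1, 17, 1, 3]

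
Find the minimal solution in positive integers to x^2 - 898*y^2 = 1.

First expand sqrt(898) as a continued fraction. With x_i = (sqrt(898) + m_i)/d_i and (m_0, d_0) = (0, 1): a_0 = floor(sqrt(898)) = 29, since 29^2 = 841 <= 898 < 900 = 30^2.
Iterate m_{i+1} = d_i*a_i - m_i, d_{i+1} = (898 - m_{i+1}^2)/d_i, a_{i+1} = floor((a_0 + m_{i+1})/d_{i+1}):
  m_1 = 1*29 - 0 = 29, d_1 = (898 - 29^2)/1 = 57/1 = 57, a_1 = floor((29 + 29)/57) = 1.
  m_2 = 57*1 - 29 = 28, d_2 = (898 - 28^2)/57 = 114/57 = 2, a_2 = floor((29 + 28)/2) = 28.
  m_3 = 2*28 - 28 = 28, d_3 = (898 - 28^2)/2 = 114/2 = 57, a_3 = floor((29 + 28)/57) = 1.
  m_4 = 57*1 - 28 = 29, d_4 = (898 - 29^2)/57 = 57/57 = 1, a_4 = floor((29 + 29)/1) = 58.
  m_5 = 1*58 - 29 = 29, d_5 = (898 - 29^2)/1 = 57/1 = 57: (m_5, d_5) = (m_1, d_1) = (29, 57), so from here the quotients repeat a_1, ..., a_4; the period length is 4.
So sqrt(898) = [29; (1, 28, 1, 58)] with period length k = 4.
k is even, so the fundamental solution of x^2 - 898y^2 = 1 is (p_{k-1}, q_{k-1}) = (p_3, q_3); compute convergents through index 3.
Convergents (p_i = a_i*p_{i-1} + p_{i-2}, q_i = a_i*q_{i-1} + q_{i-2} with p_{-2}=0, p_{-1}=1, q_{-2}=1, q_{-1}=0):
  i=0: a_0=29, p_0 = 29*1 + 0 = 29, q_0 = 29*0 + 1 = 1.
  i=1: a_1=1, p_1 = 1*29 + 1 = 30, q_1 = 1*1 + 0 = 1.
  i=2: a_2=28, p_2 = 28*30 + 29 = 869, q_2 = 28*1 + 1 = 29.
  i=3: a_3=1, p_3 = 1*869 + 30 = 899, q_3 = 1*29 + 1 = 30.
Check: 899^2 - 898*30^2 = 808201 - 808200 = 1, so (x, y) = (899, 30) solves the equation, and by the theorem it is the least positive solution.

(x, y) = (899, 30)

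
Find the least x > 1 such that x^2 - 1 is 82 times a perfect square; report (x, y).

First expand sqrt(82) as a continued fraction. With x_i = (sqrt(82) + m_i)/d_i and (m_0, d_0) = (0, 1): a_0 = floor(sqrt(82)) = 9, since 9^2 = 81 <= 82 < 100 = 10^2.
Iterate m_{i+1} = d_i*a_i - m_i, d_{i+1} = (82 - m_{i+1}^2)/d_i, a_{i+1} = floor((a_0 + m_{i+1})/d_{i+1}):
  m_1 = 1*9 - 0 = 9, d_1 = (82 - 9^2)/1 = 1/1 = 1, a_1 = floor((9 + 9)/1) = 18.
  m_2 = 1*18 - 9 = 9, d_2 = (82 - 9^2)/1 = 1/1 = 1: (m_2, d_2) = (m_1, d_1) = (9, 1), so from here the quotient a_1 repeats; the period length is 1.
So sqrt(82) = [9; (18)] with period length k = 1.
k is odd, so (p_{k-1}, q_{k-1}) only solves x^2 - 82y^2 = -1 and the fundamental solution of x^2 - 82y^2 = 1 is (p_{2k-1}, q_{2k-1}) = (p_1, q_1); compute convergents through index 1, running through the period twice.
Convergents (p_i = a_i*p_{i-1} + p_{i-2}, q_i = a_i*q_{i-1} + q_{i-2} with p_{-2}=0, p_{-1}=1, q_{-2}=1, q_{-1}=0):
  i=0: a_0=9, p_0 = 9*1 + 0 = 9, q_0 = 9*0 + 1 = 1.
  i=1: a_1=18, p_1 = 18*9 + 1 = 163, q_1 = 18*1 + 0 = 18.
Indeed p_0^2 - 82*q_0^2 = 81 - 82 = -1, not +1.
Check: 163^2 - 82*18^2 = 26569 - 26568 = 1, so (x, y) = (163, 18) solves the equation, and by the theorem it is the least positive solution.

(x, y) = (163, 18)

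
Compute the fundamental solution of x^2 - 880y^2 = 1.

First expand sqrt(880) as a continued fraction. With x_i = (sqrt(880) + m_i)/d_i and (m_0, d_0) = (0, 1): a_0 = floor(sqrt(880)) = 29, since 29^2 = 841 <= 880 < 900 = 30^2.
Iterate m_{i+1} = d_i*a_i - m_i, d_{i+1} = (880 - m_{i+1}^2)/d_i, a_{i+1} = floor((a_0 + m_{i+1})/d_{i+1}):
  m_1 = 1*29 - 0 = 29, d_1 = (880 - 29^2)/1 = 39/1 = 39, a_1 = floor((29 + 29)/39) = 1.
  m_2 = 39*1 - 29 = 10, d_2 = (880 - 10^2)/39 = 780/39 = 20, a_2 = floor((29 + 10)/20) = 1.
  m_3 = 20*1 - 10 = 10, d_3 = (880 - 10^2)/20 = 780/20 = 39, a_3 = floor((29 + 10)/39) = 1.
  m_4 = 39*1 - 10 = 29, d_4 = (880 - 29^2)/39 = 39/39 = 1, a_4 = floor((29 + 29)/1) = 58.
  m_5 = 1*58 - 29 = 29, d_5 = (880 - 29^2)/1 = 39/1 = 39: (m_5, d_5) = (m_1, d_1) = (29, 39), so from here the quotients repeat a_1, ..., a_4; the period length is 4.
So sqrt(880) = [29; (1, 1, 1, 58)] with period length k = 4.
k is even, so the fundamental solution of x^2 - 880y^2 = 1 is (p_{k-1}, q_{k-1}) = (p_3, q_3); compute convergents through index 3.
Convergents (p_i = a_i*p_{i-1} + p_{i-2}, q_i = a_i*q_{i-1} + q_{i-2} with p_{-2}=0, p_{-1}=1, q_{-2}=1, q_{-1}=0):
  i=0: a_0=29, p_0 = 29*1 + 0 = 29, q_0 = 29*0 + 1 = 1.
  i=1: a_1=1, p_1 = 1*29 + 1 = 30, q_1 = 1*1 + 0 = 1.
  i=2: a_2=1, p_2 = 1*30 + 29 = 59, q_2 = 1*1 + 1 = 2.
  i=3: a_3=1, p_3 = 1*59 + 30 = 89, q_3 = 1*2 + 1 = 3.
Check: 89^2 - 880*3^2 = 7921 - 7920 = 1, so (x, y) = (89, 3) solves the equation, and by the theorem it is the least positive solution.

(x, y) = (89, 3)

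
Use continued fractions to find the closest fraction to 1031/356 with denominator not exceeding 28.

Expand x = 1031/356 as a continued fraction with the Euclidean algorithm:
  1031 = 2*356 + 319, so a_0 = 2.
  356 = 1*319 + 37, so a_1 = 1.
  319 = 8*37 + 23, so a_2 = 8.
  37 = 1*23 + 14, so a_3 = 1.
  23 = 1*14 + 9, so a_4 = 1.
  14 = 1*9 + 5, so a_5 = 1.
  9 = 1*5 + 4, so a_6 = 1.
  5 = 1*4 + 1, so a_7 = 1.
  4 = 4*1 + 0, so a_8 = 4.
so x = [2; 1, 8, 1, 1, 1, 1, 1, 4].
Convergents (p_i = a_i*p_{i-1} + p_{i-2}, q_i = a_i*q_{i-1} + q_{i-2} with p_{-2}=0, p_{-1}=1, q_{-2}=1, q_{-1}=0), until the denominator exceeds 28:
  i=0: a_0=2, p_0 = 2*1 + 0 = 2, q_0 = 2*0 + 1 = 1.
  i=1: a_1=1, p_1 = 1*2 + 1 = 3, q_1 = 1*1 + 0 = 1.
  i=2: a_2=8, p_2 = 8*3 + 2 = 26, q_2 = 8*1 + 1 = 9.
  i=3: a_3=1, p_3 = 1*26 + 3 = 29, q_3 = 1*9 + 1 = 10.
  i=4: a_4=1, p_4 = 1*29 + 26 = 55, q_4 = 1*10 + 9 = 19.
  i=5: a_5=1, p_5 = 1*55 + 29 = 84, q_5 = 1*19 + 10 = 29.
q_5 = 29 > 28, so the last convergent with denominator <= 28 is p_4/q_4 = 55/19.
The closest fraction with denominator <= 28 is either p_4/q_4 or the intermediate fraction (k*p_4 + p_3)/(k*q_4 + q_3) with the largest k >= 1 whose denominator stays <= 28; these approach x as k grows, and every other convergent or intermediate fraction in range is farther away.
Largest k: floor((28 - q_3)/q_4) = floor((28 - 10)/19) = 0.
Since k = 0, no intermediate fraction beyond p_4/q_4 has denominator <= 28, so the convergent 55/19 is the closest (its error is |1031*19 - 55*356|/(356*19) = 9/6764).

55/19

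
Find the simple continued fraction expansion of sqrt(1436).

Write x_i = (sqrt(1436) + m_i)/d_i with (m_0, d_0) = (0, 1). a_0 = floor(sqrt(1436)) = 37, since 37^2 = 1369 <= 1436 < 1444 = 38^2.
Iterate m_{i+1} = d_i*a_i - m_i, d_{i+1} = (1436 - m_{i+1}^2)/d_i, a_{i+1} = floor((a_0 + m_{i+1})/d_{i+1}):
  m_1 = 1*37 - 0 = 37, d_1 = (1436 - 37^2)/1 = 67/1 = 67, a_1 = floor((37 + 37)/67) = 1.
  m_2 = 67*1 - 37 = 30, d_2 = (1436 - 30^2)/67 = 536/67 = 8, a_2 = floor((37 + 30)/8) = 8.
  m_3 = 8*8 - 30 = 34, d_3 = (1436 - 34^2)/8 = 280/8 = 35, a_3 = floor((37 + 34)/35) = 2.
  m_4 = 35*2 - 34 = 36, d_4 = (1436 - 36^2)/35 = 140/35 = 4, a_4 = floor((37 + 36)/4) = 18.
  m_5 = 4*18 - 36 = 36, d_5 = (1436 - 36^2)/4 = 140/4 = 35, a_5 = floor((37 + 36)/35) = 2.
  m_6 = 35*2 - 36 = 34, d_6 = (1436 - 34^2)/35 = 280/35 = 8, a_6 = floor((37 + 34)/8) = 8.
  m_7 = 8*8 - 34 = 30, d_7 = (1436 - 30^2)/8 = 536/8 = 67, a_7 = floor((37 + 30)/67) = 1.
  m_8 = 67*1 - 30 = 37, d_8 = (1436 - 37^2)/67 = 67/67 = 1, a_8 = floor((37 + 37)/1) = 74.
  m_9 = 1*74 - 37 = 37, d_9 = (1436 - 37^2)/1 = 67/1 = 67: (m_9, d_9) = (m_1, d_1) = (37, 67), so from here the quotients repeat a_1, ..., a_8; the period length is 8.
Hence the expansion of sqrt(1436) is a_0 = 37 followed by the repeating block 1, 8, 2, 18, 2, 8, 1, 74 (period 8).

[37; (1, 8, 2, 18, 2, 8, 1, 74)]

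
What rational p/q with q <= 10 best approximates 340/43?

Expand x = 340/43 as a continued fraction with the Euclidean algorithm:
  340 = 7*43 + 39, so a_0 = 7.
  43 = 1*39 + 4, so a_1 = 1.
  39 = 9*4 + 3, so a_2 = 9.
  4 = 1*3 + 1, so a_3 = 1.
  3 = 3*1 + 0, so a_4 = 3.
so x = [7; 1, 9, 1, 3].
Convergents (p_i = a_i*p_{i-1} + p_{i-2}, q_i = a_i*q_{i-1} + q_{i-2} with p_{-2}=0, p_{-1}=1, q_{-2}=1, q_{-1}=0), until the denominator exceeds 10:
  i=0: a_0=7, p_0 = 7*1 + 0 = 7, q_0 = 7*0 + 1 = 1.
  i=1: a_1=1, p_1 = 1*7 + 1 = 8, q_1 = 1*1 + 0 = 1.
  i=2: a_2=9, p_2 = 9*8 + 7 = 79, q_2 = 9*1 + 1 = 10.
  i=3: a_3=1, p_3 = 1*79 + 8 = 87, q_3 = 1*10 + 1 = 11.
q_3 = 11 > 10, so the last convergent with denominator <= 10 is p_2/q_2 = 79/10.
The closest fraction with denominator <= 10 is either p_2/q_2 or the intermediate fraction (k*p_2 + p_1)/(k*q_2 + q_1) with the largest k >= 1 whose denominator stays <= 10; these approach x as k grows, and every other convergent or intermediate fraction in range is farther away.
Largest k: floor((10 - q_1)/q_2) = floor((10 - 1)/10) = 0.
Since k = 0, no intermediate fraction beyond p_2/q_2 has denominator <= 10, so the convergent 79/10 is the closest (its error is |340*10 - 79*43|/(43*10) = 3/430).

79/10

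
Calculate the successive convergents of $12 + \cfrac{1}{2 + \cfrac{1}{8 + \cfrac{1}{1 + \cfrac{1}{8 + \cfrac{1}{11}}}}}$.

12/1, 25/2, 212/17, 237/19, 2108/169, 23425/1878

Using the convergent recurrence p_i = a_i*p_{i-1} + p_{i-2}, q_i = a_i*q_{i-1} + q_{i-2} with p_{-2}=0, p_{-1}=1, q_{-2}=1, q_{-1}=0:
  i=0: a_0=12, p_0 = 12*1 + 0 = 12, q_0 = 12*0 + 1 = 1.
  i=1: a_1=2, p_1 = 2*12 + 1 = 25, q_1 = 2*1 + 0 = 2.
  i=2: a_2=8, p_2 = 8*25 + 12 = 212, q_2 = 8*2 + 1 = 17.
  i=3: a_3=1, p_3 = 1*212 + 25 = 237, q_3 = 1*17 + 2 = 19.
  i=4: a_4=8, p_4 = 8*237 + 212 = 2108, q_4 = 8*19 + 17 = 169.
  i=5: a_5=11, p_5 = 11*2108 + 237 = 23425, q_5 = 11*169 + 19 = 1878.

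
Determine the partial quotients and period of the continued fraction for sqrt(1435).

Write x_i = (sqrt(1435) + m_i)/d_i with (m_0, d_0) = (0, 1). a_0 = floor(sqrt(1435)) = 37, since 37^2 = 1369 <= 1435 < 1444 = 38^2.
Iterate m_{i+1} = d_i*a_i - m_i, d_{i+1} = (1435 - m_{i+1}^2)/d_i, a_{i+1} = floor((a_0 + m_{i+1})/d_{i+1}):
  m_1 = 1*37 - 0 = 37, d_1 = (1435 - 37^2)/1 = 66/1 = 66, a_1 = floor((37 + 37)/66) = 1.
  m_2 = 66*1 - 37 = 29, d_2 = (1435 - 29^2)/66 = 594/66 = 9, a_2 = floor((37 + 29)/9) = 7.
  m_3 = 9*7 - 29 = 34, d_3 = (1435 - 34^2)/9 = 279/9 = 31, a_3 = floor((37 + 34)/31) = 2.
  m_4 = 31*2 - 34 = 28, d_4 = (1435 - 28^2)/31 = 651/31 = 21, a_4 = floor((37 + 28)/21) = 3.
  m_5 = 21*3 - 28 = 35, d_5 = (1435 - 35^2)/21 = 210/21 = 10, a_5 = floor((37 + 35)/10) = 7.
  m_6 = 10*7 - 35 = 35, d_6 = (1435 - 35^2)/10 = 210/10 = 21, a_6 = floor((37 + 35)/21) = 3.
  m_7 = 21*3 - 35 = 28, d_7 = (1435 - 28^2)/21 = 651/21 = 31, a_7 = floor((37 + 28)/31) = 2.
  m_8 = 31*2 - 28 = 34, d_8 = (1435 - 34^2)/31 = 279/31 = 9, a_8 = floor((37 + 34)/9) = 7.
  m_9 = 9*7 - 34 = 29, d_9 = (1435 - 29^2)/9 = 594/9 = 66, a_9 = floor((37 + 29)/66) = 1.
  m_10 = 66*1 - 29 = 37, d_10 = (1435 - 37^2)/66 = 66/66 = 1, a_10 = floor((37 + 37)/1) = 74.
  m_11 = 1*74 - 37 = 37, d_11 = (1435 - 37^2)/1 = 66/1 = 66: (m_11, d_11) = (m_1, d_1) = (37, 66), so from here the quotients repeat a_1, ..., a_10; the period length is 10.
Hence the expansion of sqrt(1435) is a_0 = 37 followed by the repeating block 1, 7, 2, 3, 7, 3, 2, 7, 1, 74 (period 10).

[37; (1, 7, 2, 3, 7, 3, 2, 7, 1, 74)]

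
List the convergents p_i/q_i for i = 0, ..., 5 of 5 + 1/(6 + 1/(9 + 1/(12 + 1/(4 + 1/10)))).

Using the convergent recurrence p_i = a_i*p_{i-1} + p_{i-2}, q_i = a_i*q_{i-1} + q_{i-2} with p_{-2}=0, p_{-1}=1, q_{-2}=1, q_{-1}=0:
  i=0: a_0=5, p_0 = 5*1 + 0 = 5, q_0 = 5*0 + 1 = 1.
  i=1: a_1=6, p_1 = 6*5 + 1 = 31, q_1 = 6*1 + 0 = 6.
  i=2: a_2=9, p_2 = 9*31 + 5 = 284, q_2 = 9*6 + 1 = 55.
  i=3: a_3=12, p_3 = 12*284 + 31 = 3439, q_3 = 12*55 + 6 = 666.
  i=4: a_4=4, p_4 = 4*3439 + 284 = 14040, q_4 = 4*666 + 55 = 2719.
  i=5: a_5=10, p_5 = 10*14040 + 3439 = 143839, q_5 = 10*2719 + 666 = 27856.

5/1, 31/6, 284/55, 3439/666, 14040/2719, 143839/27856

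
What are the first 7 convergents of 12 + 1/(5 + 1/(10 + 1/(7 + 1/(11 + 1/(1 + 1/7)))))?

Using the convergent recurrence p_i = a_i*p_{i-1} + p_{i-2}, q_i = a_i*q_{i-1} + q_{i-2} with p_{-2}=0, p_{-1}=1, q_{-2}=1, q_{-1}=0:
  i=0: a_0=12, p_0 = 12*1 + 0 = 12, q_0 = 12*0 + 1 = 1.
  i=1: a_1=5, p_1 = 5*12 + 1 = 61, q_1 = 5*1 + 0 = 5.
  i=2: a_2=10, p_2 = 10*61 + 12 = 622, q_2 = 10*5 + 1 = 51.
  i=3: a_3=7, p_3 = 7*622 + 61 = 4415, q_3 = 7*51 + 5 = 362.
  i=4: a_4=11, p_4 = 11*4415 + 622 = 49187, q_4 = 11*362 + 51 = 4033.
  i=5: a_5=1, p_5 = 1*49187 + 4415 = 53602, q_5 = 1*4033 + 362 = 4395.
  i=6: a_6=7, p_6 = 7*53602 + 49187 = 424401, q_6 = 7*4395 + 4033 = 34798.

12/1, 61/5, 622/51, 4415/362, 49187/4033, 53602/4395, 424401/34798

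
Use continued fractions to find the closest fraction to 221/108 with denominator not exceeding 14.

29/14

Expand x = 221/108 as a continued fraction with the Euclidean algorithm:
  221 = 2*108 + 5, so a_0 = 2.
  108 = 21*5 + 3, so a_1 = 21.
  5 = 1*3 + 2, so a_2 = 1.
  3 = 1*2 + 1, so a_3 = 1.
  2 = 2*1 + 0, so a_4 = 2.
so x = [2; 21, 1, 1, 2].
Convergents (p_i = a_i*p_{i-1} + p_{i-2}, q_i = a_i*q_{i-1} + q_{i-2} with p_{-2}=0, p_{-1}=1, q_{-2}=1, q_{-1}=0), until the denominator exceeds 14:
  i=0: a_0=2, p_0 = 2*1 + 0 = 2, q_0 = 2*0 + 1 = 1.
  i=1: a_1=21, p_1 = 21*2 + 1 = 43, q_1 = 21*1 + 0 = 21.
q_1 = 21 > 14, so the last convergent with denominator <= 14 is p_0/q_0 = 2/1.
The closest fraction with denominator <= 14 is either p_0/q_0 or the intermediate fraction (k*p_0 + p_{-1})/(k*q_0 + q_{-1}) with the largest k >= 1 whose denominator stays <= 14; these approach x as k grows, and every other convergent or intermediate fraction in range is farther away.
Largest k: floor((14 - q_{-1})/q_0) = floor((14 - 0)/1) = 14 (using the seeds p_{-1} = 1, q_{-1} = 0).
That gives (14*2 + 1)/(14*1 + 0) = 29/14.
Compare the errors: |x - 2/1| = |221*1 - 2*108|/(108*1) = 5/108, and |x - 29/14| = |221*14 - 29*108|/(108*14) = 38/1512.
Cross-multiplying, 38*108 = 4104 < 7560 = 5*1512, so 38/1512 is smaller: the intermediate fraction 29/14 is closer to x than 2/1.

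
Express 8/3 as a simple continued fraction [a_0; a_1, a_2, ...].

[2; 1, 2]

Run the Euclidean algorithm on 8 and 3; the successive quotients are the partial quotients a_0, a_1, ... (each step inverts the fractional part left over by the previous one):
  8 = 2*3 + 2, so a_0 = 2.
  3 = 1*2 + 1, so a_1 = 1.
  2 = 2*1 + 0, so a_2 = 2.
The remainder reaches 0 after 3 divisions, so the expansion has 3 partial quotients, read off in order.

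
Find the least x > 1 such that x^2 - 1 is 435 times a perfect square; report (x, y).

First expand sqrt(435) as a continued fraction. With x_i = (sqrt(435) + m_i)/d_i and (m_0, d_0) = (0, 1): a_0 = floor(sqrt(435)) = 20, since 20^2 = 400 <= 435 < 441 = 21^2.
Iterate m_{i+1} = d_i*a_i - m_i, d_{i+1} = (435 - m_{i+1}^2)/d_i, a_{i+1} = floor((a_0 + m_{i+1})/d_{i+1}):
  m_1 = 1*20 - 0 = 20, d_1 = (435 - 20^2)/1 = 35/1 = 35, a_1 = floor((20 + 20)/35) = 1.
  m_2 = 35*1 - 20 = 15, d_2 = (435 - 15^2)/35 = 210/35 = 6, a_2 = floor((20 + 15)/6) = 5.
  m_3 = 6*5 - 15 = 15, d_3 = (435 - 15^2)/6 = 210/6 = 35, a_3 = floor((20 + 15)/35) = 1.
  m_4 = 35*1 - 15 = 20, d_4 = (435 - 20^2)/35 = 35/35 = 1, a_4 = floor((20 + 20)/1) = 40.
  m_5 = 1*40 - 20 = 20, d_5 = (435 - 20^2)/1 = 35/1 = 35: (m_5, d_5) = (m_1, d_1) = (20, 35), so from here the quotients repeat a_1, ..., a_4; the period length is 4.
So sqrt(435) = [20; (1, 5, 1, 40)] with period length k = 4.
k is even, so the fundamental solution of x^2 - 435y^2 = 1 is (p_{k-1}, q_{k-1}) = (p_3, q_3); compute convergents through index 3.
Convergents (p_i = a_i*p_{i-1} + p_{i-2}, q_i = a_i*q_{i-1} + q_{i-2} with p_{-2}=0, p_{-1}=1, q_{-2}=1, q_{-1}=0):
  i=0: a_0=20, p_0 = 20*1 + 0 = 20, q_0 = 20*0 + 1 = 1.
  i=1: a_1=1, p_1 = 1*20 + 1 = 21, q_1 = 1*1 + 0 = 1.
  i=2: a_2=5, p_2 = 5*21 + 20 = 125, q_2 = 5*1 + 1 = 6.
  i=3: a_3=1, p_3 = 1*125 + 21 = 146, q_3 = 1*6 + 1 = 7.
Check: 146^2 - 435*7^2 = 21316 - 21315 = 1, so (x, y) = (146, 7) solves the equation, and by the theorem it is the least positive solution.

(x, y) = (146, 7)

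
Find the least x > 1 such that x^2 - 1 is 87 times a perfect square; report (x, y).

First expand sqrt(87) as a continued fraction. With x_i = (sqrt(87) + m_i)/d_i and (m_0, d_0) = (0, 1): a_0 = floor(sqrt(87)) = 9, since 9^2 = 81 <= 87 < 100 = 10^2.
Iterate m_{i+1} = d_i*a_i - m_i, d_{i+1} = (87 - m_{i+1}^2)/d_i, a_{i+1} = floor((a_0 + m_{i+1})/d_{i+1}):
  m_1 = 1*9 - 0 = 9, d_1 = (87 - 9^2)/1 = 6/1 = 6, a_1 = floor((9 + 9)/6) = 3.
  m_2 = 6*3 - 9 = 9, d_2 = (87 - 9^2)/6 = 6/6 = 1, a_2 = floor((9 + 9)/1) = 18.
  m_3 = 1*18 - 9 = 9, d_3 = (87 - 9^2)/1 = 6/1 = 6: (m_3, d_3) = (m_1, d_1) = (9, 6), so from here the quotients repeat a_1, a_2; the period length is 2.
So sqrt(87) = [9; (3, 18)] with period length k = 2.
k is even, so the fundamental solution of x^2 - 87y^2 = 1 is (p_{k-1}, q_{k-1}) = (p_1, q_1); compute convergents through index 1.
Convergents (p_i = a_i*p_{i-1} + p_{i-2}, q_i = a_i*q_{i-1} + q_{i-2} with p_{-2}=0, p_{-1}=1, q_{-2}=1, q_{-1}=0):
  i=0: a_0=9, p_0 = 9*1 + 0 = 9, q_0 = 9*0 + 1 = 1.
  i=1: a_1=3, p_1 = 3*9 + 1 = 28, q_1 = 3*1 + 0 = 3.
Check: 28^2 - 87*3^2 = 784 - 783 = 1, so (x, y) = (28, 3) solves the equation, and by the theorem it is the least positive solution.

(x, y) = (28, 3)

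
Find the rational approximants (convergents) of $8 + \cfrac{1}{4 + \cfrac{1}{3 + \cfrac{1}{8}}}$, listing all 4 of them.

8/1, 33/4, 107/13, 889/108

Using the convergent recurrence p_i = a_i*p_{i-1} + p_{i-2}, q_i = a_i*q_{i-1} + q_{i-2} with p_{-2}=0, p_{-1}=1, q_{-2}=1, q_{-1}=0:
  i=0: a_0=8, p_0 = 8*1 + 0 = 8, q_0 = 8*0 + 1 = 1.
  i=1: a_1=4, p_1 = 4*8 + 1 = 33, q_1 = 4*1 + 0 = 4.
  i=2: a_2=3, p_2 = 3*33 + 8 = 107, q_2 = 3*4 + 1 = 13.
  i=3: a_3=8, p_3 = 8*107 + 33 = 889, q_3 = 8*13 + 4 = 108.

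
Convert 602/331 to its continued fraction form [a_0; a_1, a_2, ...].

Run the Euclidean algorithm on 602 and 331; the successive quotients are the partial quotients a_0, a_1, ... (each step inverts the fractional part left over by the previous one):
  602 = 1*331 + 271, so a_0 = 1.
  331 = 1*271 + 60, so a_1 = 1.
  271 = 4*60 + 31, so a_2 = 4.
  60 = 1*31 + 29, so a_3 = 1.
  31 = 1*29 + 2, so a_4 = 1.
  29 = 14*2 + 1, so a_5 = 14.
  2 = 2*1 + 0, so a_6 = 2.
The remainder reaches 0 after 7 divisions, so the expansion has 7 partial quotients, read off in order.

[1; 1, 4, 1, 1, 14, 2]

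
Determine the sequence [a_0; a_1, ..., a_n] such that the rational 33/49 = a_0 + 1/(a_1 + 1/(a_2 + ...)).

[0; 1, 2, 16]

Run the Euclidean algorithm on 33 and 49; the successive quotients are the partial quotients a_0, a_1, ... (each step inverts the fractional part left over by the previous one):
  33 = 0*49 + 33, so a_0 = 0.
  49 = 1*33 + 16, so a_1 = 1.
  33 = 2*16 + 1, so a_2 = 2.
  16 = 16*1 + 0, so a_3 = 16.
The remainder reaches 0 after 4 divisions, so the expansion has 4 partial quotients, read off in order.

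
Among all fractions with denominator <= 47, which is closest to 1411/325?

Expand x = 1411/325 as a continued fraction with the Euclidean algorithm:
  1411 = 4*325 + 111, so a_0 = 4.
  325 = 2*111 + 103, so a_1 = 2.
  111 = 1*103 + 8, so a_2 = 1.
  103 = 12*8 + 7, so a_3 = 12.
  8 = 1*7 + 1, so a_4 = 1.
  7 = 7*1 + 0, so a_5 = 7.
so x = [4; 2, 1, 12, 1, 7].
Convergents (p_i = a_i*p_{i-1} + p_{i-2}, q_i = a_i*q_{i-1} + q_{i-2} with p_{-2}=0, p_{-1}=1, q_{-2}=1, q_{-1}=0), until the denominator exceeds 47:
  i=0: a_0=4, p_0 = 4*1 + 0 = 4, q_0 = 4*0 + 1 = 1.
  i=1: a_1=2, p_1 = 2*4 + 1 = 9, q_1 = 2*1 + 0 = 2.
  i=2: a_2=1, p_2 = 1*9 + 4 = 13, q_2 = 1*2 + 1 = 3.
  i=3: a_3=12, p_3 = 12*13 + 9 = 165, q_3 = 12*3 + 2 = 38.
  i=4: a_4=1, p_4 = 1*165 + 13 = 178, q_4 = 1*38 + 3 = 41.
  i=5: a_5=7, p_5 = 7*178 + 165 = 1411, q_5 = 7*41 + 38 = 325.
q_5 = 325 > 47, so the last convergent with denominator <= 47 is p_4/q_4 = 178/41.
The closest fraction with denominator <= 47 is either p_4/q_4 or the intermediate fraction (k*p_4 + p_3)/(k*q_4 + q_3) with the largest k >= 1 whose denominator stays <= 47; these approach x as k grows, and every other convergent or intermediate fraction in range is farther away.
Largest k: floor((47 - q_3)/q_4) = floor((47 - 38)/41) = 0.
Since k = 0, no intermediate fraction beyond p_4/q_4 has denominator <= 47, so the convergent 178/41 is the closest (its error is |1411*41 - 178*325|/(325*41) = 1/13325).

178/41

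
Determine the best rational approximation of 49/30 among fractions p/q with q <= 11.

Expand x = 49/30 as a continued fraction with the Euclidean algorithm:
  49 = 1*30 + 19, so a_0 = 1.
  30 = 1*19 + 11, so a_1 = 1.
  19 = 1*11 + 8, so a_2 = 1.
  11 = 1*8 + 3, so a_3 = 1.
  8 = 2*3 + 2, so a_4 = 2.
  3 = 1*2 + 1, so a_5 = 1.
  2 = 2*1 + 0, so a_6 = 2.
so x = [1; 1, 1, 1, 2, 1, 2].
Convergents (p_i = a_i*p_{i-1} + p_{i-2}, q_i = a_i*q_{i-1} + q_{i-2} with p_{-2}=0, p_{-1}=1, q_{-2}=1, q_{-1}=0), until the denominator exceeds 11:
  i=0: a_0=1, p_0 = 1*1 + 0 = 1, q_0 = 1*0 + 1 = 1.
  i=1: a_1=1, p_1 = 1*1 + 1 = 2, q_1 = 1*1 + 0 = 1.
  i=2: a_2=1, p_2 = 1*2 + 1 = 3, q_2 = 1*1 + 1 = 2.
  i=3: a_3=1, p_3 = 1*3 + 2 = 5, q_3 = 1*2 + 1 = 3.
  i=4: a_4=2, p_4 = 2*5 + 3 = 13, q_4 = 2*3 + 2 = 8.
  i=5: a_5=1, p_5 = 1*13 + 5 = 18, q_5 = 1*8 + 3 = 11.
  i=6: a_6=2, p_6 = 2*18 + 13 = 49, q_6 = 2*11 + 8 = 30.
q_6 = 30 > 11, so the last convergent with denominator <= 11 is p_5/q_5 = 18/11.
The closest fraction with denominator <= 11 is either p_5/q_5 or the intermediate fraction (k*p_5 + p_4)/(k*q_5 + q_4) with the largest k >= 1 whose denominator stays <= 11; these approach x as k grows, and every other convergent or intermediate fraction in range is farther away.
Largest k: floor((11 - q_4)/q_5) = floor((11 - 8)/11) = 0.
Since k = 0, no intermediate fraction beyond p_5/q_5 has denominator <= 11, so the convergent 18/11 is the closest (its error is |49*11 - 18*30|/(30*11) = 1/330).

18/11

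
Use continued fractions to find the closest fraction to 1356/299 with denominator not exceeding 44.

195/43

Expand x = 1356/299 as a continued fraction with the Euclidean algorithm:
  1356 = 4*299 + 160, so a_0 = 4.
  299 = 1*160 + 139, so a_1 = 1.
  160 = 1*139 + 21, so a_2 = 1.
  139 = 6*21 + 13, so a_3 = 6.
  21 = 1*13 + 8, so a_4 = 1.
  13 = 1*8 + 5, so a_5 = 1.
  8 = 1*5 + 3, so a_6 = 1.
  5 = 1*3 + 2, so a_7 = 1.
  3 = 1*2 + 1, so a_8 = 1.
  2 = 2*1 + 0, so a_9 = 2.
so x = [4; 1, 1, 6, 1, 1, 1, 1, 1, 2].
Convergents (p_i = a_i*p_{i-1} + p_{i-2}, q_i = a_i*q_{i-1} + q_{i-2} with p_{-2}=0, p_{-1}=1, q_{-2}=1, q_{-1}=0), until the denominator exceeds 44:
  i=0: a_0=4, p_0 = 4*1 + 0 = 4, q_0 = 4*0 + 1 = 1.
  i=1: a_1=1, p_1 = 1*4 + 1 = 5, q_1 = 1*1 + 0 = 1.
  i=2: a_2=1, p_2 = 1*5 + 4 = 9, q_2 = 1*1 + 1 = 2.
  i=3: a_3=6, p_3 = 6*9 + 5 = 59, q_3 = 6*2 + 1 = 13.
  i=4: a_4=1, p_4 = 1*59 + 9 = 68, q_4 = 1*13 + 2 = 15.
  i=5: a_5=1, p_5 = 1*68 + 59 = 127, q_5 = 1*15 + 13 = 28.
  i=6: a_6=1, p_6 = 1*127 + 68 = 195, q_6 = 1*28 + 15 = 43.
  i=7: a_7=1, p_7 = 1*195 + 127 = 322, q_7 = 1*43 + 28 = 71.
q_7 = 71 > 44, so the last convergent with denominator <= 44 is p_6/q_6 = 195/43.
The closest fraction with denominator <= 44 is either p_6/q_6 or the intermediate fraction (k*p_6 + p_5)/(k*q_6 + q_5) with the largest k >= 1 whose denominator stays <= 44; these approach x as k grows, and every other convergent or intermediate fraction in range is farther away.
Largest k: floor((44 - q_5)/q_6) = floor((44 - 28)/43) = 0.
Since k = 0, no intermediate fraction beyond p_6/q_6 has denominator <= 44, so the convergent 195/43 is the closest (its error is |1356*43 - 195*299|/(299*43) = 3/12857).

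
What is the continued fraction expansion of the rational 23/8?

[2; 1, 7]

Run the Euclidean algorithm on 23 and 8; the successive quotients are the partial quotients a_0, a_1, ... (each step inverts the fractional part left over by the previous one):
  23 = 2*8 + 7, so a_0 = 2.
  8 = 1*7 + 1, so a_1 = 1.
  7 = 7*1 + 0, so a_2 = 7.
The remainder reaches 0 after 3 divisions, so the expansion has 3 partial quotients, read off in order.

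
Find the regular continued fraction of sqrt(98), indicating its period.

Write x_i = (sqrt(98) + m_i)/d_i with (m_0, d_0) = (0, 1). a_0 = floor(sqrt(98)) = 9, since 9^2 = 81 <= 98 < 100 = 10^2.
Iterate m_{i+1} = d_i*a_i - m_i, d_{i+1} = (98 - m_{i+1}^2)/d_i, a_{i+1} = floor((a_0 + m_{i+1})/d_{i+1}):
  m_1 = 1*9 - 0 = 9, d_1 = (98 - 9^2)/1 = 17/1 = 17, a_1 = floor((9 + 9)/17) = 1.
  m_2 = 17*1 - 9 = 8, d_2 = (98 - 8^2)/17 = 34/17 = 2, a_2 = floor((9 + 8)/2) = 8.
  m_3 = 2*8 - 8 = 8, d_3 = (98 - 8^2)/2 = 34/2 = 17, a_3 = floor((9 + 8)/17) = 1.
  m_4 = 17*1 - 8 = 9, d_4 = (98 - 9^2)/17 = 17/17 = 1, a_4 = floor((9 + 9)/1) = 18.
  m_5 = 1*18 - 9 = 9, d_5 = (98 - 9^2)/1 = 17/1 = 17: (m_5, d_5) = (m_1, d_1) = (9, 17), so from here the quotients repeat a_1, ..., a_4; the period length is 4.
Hence the expansion of sqrt(98) is a_0 = 9 followed by the repeating block 1, 8, 1, 18 (period 4).

[9; (1, 8, 1, 18)]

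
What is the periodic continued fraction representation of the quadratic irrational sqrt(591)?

[24; (3, 4, 1, 1, 7, 1, 1, 4, 3, 48)]

Write x_i = (sqrt(591) + m_i)/d_i with (m_0, d_0) = (0, 1). a_0 = floor(sqrt(591)) = 24, since 24^2 = 576 <= 591 < 625 = 25^2.
Iterate m_{i+1} = d_i*a_i - m_i, d_{i+1} = (591 - m_{i+1}^2)/d_i, a_{i+1} = floor((a_0 + m_{i+1})/d_{i+1}):
  m_1 = 1*24 - 0 = 24, d_1 = (591 - 24^2)/1 = 15/1 = 15, a_1 = floor((24 + 24)/15) = 3.
  m_2 = 15*3 - 24 = 21, d_2 = (591 - 21^2)/15 = 150/15 = 10, a_2 = floor((24 + 21)/10) = 4.
  m_3 = 10*4 - 21 = 19, d_3 = (591 - 19^2)/10 = 230/10 = 23, a_3 = floor((24 + 19)/23) = 1.
  m_4 = 23*1 - 19 = 4, d_4 = (591 - 4^2)/23 = 575/23 = 25, a_4 = floor((24 + 4)/25) = 1.
  m_5 = 25*1 - 4 = 21, d_5 = (591 - 21^2)/25 = 150/25 = 6, a_5 = floor((24 + 21)/6) = 7.
  m_6 = 6*7 - 21 = 21, d_6 = (591 - 21^2)/6 = 150/6 = 25, a_6 = floor((24 + 21)/25) = 1.
  m_7 = 25*1 - 21 = 4, d_7 = (591 - 4^2)/25 = 575/25 = 23, a_7 = floor((24 + 4)/23) = 1.
  m_8 = 23*1 - 4 = 19, d_8 = (591 - 19^2)/23 = 230/23 = 10, a_8 = floor((24 + 19)/10) = 4.
  m_9 = 10*4 - 19 = 21, d_9 = (591 - 21^2)/10 = 150/10 = 15, a_9 = floor((24 + 21)/15) = 3.
  m_10 = 15*3 - 21 = 24, d_10 = (591 - 24^2)/15 = 15/15 = 1, a_10 = floor((24 + 24)/1) = 48.
  m_11 = 1*48 - 24 = 24, d_11 = (591 - 24^2)/1 = 15/1 = 15: (m_11, d_11) = (m_1, d_1) = (24, 15), so from here the quotients repeat a_1, ..., a_10; the period length is 10.
Hence the expansion of sqrt(591) is a_0 = 24 followed by the repeating block 3, 4, 1, 1, 7, 1, 1, 4, 3, 48 (period 10).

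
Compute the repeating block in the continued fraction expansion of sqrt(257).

[16; (32)]

Write x_i = (sqrt(257) + m_i)/d_i with (m_0, d_0) = (0, 1). a_0 = floor(sqrt(257)) = 16, since 16^2 = 256 <= 257 < 289 = 17^2.
Iterate m_{i+1} = d_i*a_i - m_i, d_{i+1} = (257 - m_{i+1}^2)/d_i, a_{i+1} = floor((a_0 + m_{i+1})/d_{i+1}):
  m_1 = 1*16 - 0 = 16, d_1 = (257 - 16^2)/1 = 1/1 = 1, a_1 = floor((16 + 16)/1) = 32.
  m_2 = 1*32 - 16 = 16, d_2 = (257 - 16^2)/1 = 1/1 = 1: (m_2, d_2) = (m_1, d_1) = (16, 1), so from here the quotient a_1 repeats; the period length is 1.
Hence the expansion of sqrt(257) is a_0 = 16 followed by the repeating block 32 (period 1).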